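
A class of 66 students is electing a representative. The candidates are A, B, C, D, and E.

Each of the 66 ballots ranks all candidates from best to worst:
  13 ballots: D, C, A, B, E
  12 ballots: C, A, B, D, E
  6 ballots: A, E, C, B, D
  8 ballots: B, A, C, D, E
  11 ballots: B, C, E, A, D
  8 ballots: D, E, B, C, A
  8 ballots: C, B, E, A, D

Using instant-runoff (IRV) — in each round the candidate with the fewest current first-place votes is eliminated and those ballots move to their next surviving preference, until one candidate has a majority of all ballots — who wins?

Round 1: A 6, B 19, C 20, D 21, E 0. E eliminated.
Round 2: A 6, B 19, C 20, D 21. A eliminated.
Round 3: B 19, C 26, D 21. B eliminated.
Round 4: C 45, D 21. C has a majority (≥34).

C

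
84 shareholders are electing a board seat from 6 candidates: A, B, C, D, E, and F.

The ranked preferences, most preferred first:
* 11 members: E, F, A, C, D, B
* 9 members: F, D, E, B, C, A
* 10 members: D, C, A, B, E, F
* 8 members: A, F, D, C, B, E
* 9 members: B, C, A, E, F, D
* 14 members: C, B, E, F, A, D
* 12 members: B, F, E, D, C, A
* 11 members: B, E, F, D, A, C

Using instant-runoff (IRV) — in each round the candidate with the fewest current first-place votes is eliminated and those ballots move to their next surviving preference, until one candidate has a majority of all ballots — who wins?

Round 1: A 8, B 32, C 14, D 10, E 11, F 9. A eliminated.
Round 2: B 32, C 14, D 10, E 11, F 17. D eliminated.
Round 3: B 32, C 24, E 11, F 17. E eliminated.
Round 4: B 32, C 24, F 28. C eliminated.
Round 5: B 56, F 28. B has a majority (≥43).

B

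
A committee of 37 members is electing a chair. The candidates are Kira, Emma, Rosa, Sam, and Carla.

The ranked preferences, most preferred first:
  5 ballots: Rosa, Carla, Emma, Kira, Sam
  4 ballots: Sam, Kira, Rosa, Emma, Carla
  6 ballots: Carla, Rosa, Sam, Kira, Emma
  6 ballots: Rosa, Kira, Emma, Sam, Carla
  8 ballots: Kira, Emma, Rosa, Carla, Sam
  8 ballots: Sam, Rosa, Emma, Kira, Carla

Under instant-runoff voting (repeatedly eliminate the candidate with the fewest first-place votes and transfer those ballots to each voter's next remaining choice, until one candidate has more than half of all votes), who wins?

Round 1: Kira 8, Emma 0, Rosa 11, Sam 12, Carla 6. Emma eliminated.
Round 2: Kira 8, Rosa 11, Sam 12, Carla 6. Carla eliminated.
Round 3: Kira 8, Rosa 17, Sam 12. Kira eliminated.
Round 4: Rosa 25, Sam 12. Rosa has a majority (≥19).

Rosa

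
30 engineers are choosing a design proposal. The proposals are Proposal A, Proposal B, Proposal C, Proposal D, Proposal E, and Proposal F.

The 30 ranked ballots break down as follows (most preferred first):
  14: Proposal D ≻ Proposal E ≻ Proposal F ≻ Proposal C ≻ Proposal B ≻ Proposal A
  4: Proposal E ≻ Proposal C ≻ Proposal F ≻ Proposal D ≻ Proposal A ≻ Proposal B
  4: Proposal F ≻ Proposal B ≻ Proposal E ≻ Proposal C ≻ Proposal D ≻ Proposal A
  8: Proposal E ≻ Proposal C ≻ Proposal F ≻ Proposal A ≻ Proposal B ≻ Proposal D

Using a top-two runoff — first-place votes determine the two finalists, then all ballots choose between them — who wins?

Proposal E

Round 1 first-place votes: Proposal A 0, Proposal B 0, Proposal C 0, Proposal D 14, Proposal E 12, Proposal F 4. Proposal D and Proposal E advance.
Runoff: Proposal D is ranked above Proposal E on 14 ballots, Proposal E above Proposal D on 16.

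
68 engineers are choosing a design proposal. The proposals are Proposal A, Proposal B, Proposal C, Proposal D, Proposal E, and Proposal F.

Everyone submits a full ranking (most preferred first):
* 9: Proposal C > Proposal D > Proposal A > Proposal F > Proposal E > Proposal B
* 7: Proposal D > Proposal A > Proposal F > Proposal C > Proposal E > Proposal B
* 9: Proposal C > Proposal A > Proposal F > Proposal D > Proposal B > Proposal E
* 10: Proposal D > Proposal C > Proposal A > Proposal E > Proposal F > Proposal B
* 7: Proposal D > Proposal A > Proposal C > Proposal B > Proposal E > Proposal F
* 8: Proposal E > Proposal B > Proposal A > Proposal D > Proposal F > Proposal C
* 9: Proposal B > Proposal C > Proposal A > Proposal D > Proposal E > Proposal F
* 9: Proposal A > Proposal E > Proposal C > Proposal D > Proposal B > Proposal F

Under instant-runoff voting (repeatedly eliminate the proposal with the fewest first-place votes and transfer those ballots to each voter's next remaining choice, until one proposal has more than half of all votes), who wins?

Proposal C

Round 1: Proposal A 9, Proposal B 9, Proposal C 18, Proposal D 24, Proposal E 8, Proposal F 0. Proposal F eliminated.
Round 2: Proposal A 9, Proposal B 9, Proposal C 18, Proposal D 24, Proposal E 8. Proposal E eliminated.
Round 3: Proposal A 9, Proposal B 17, Proposal C 18, Proposal D 24. Proposal A eliminated.
Round 4: Proposal B 17, Proposal C 27, Proposal D 24. Proposal B eliminated.
Round 5: Proposal C 36, Proposal D 32. Proposal C has a majority (≥35).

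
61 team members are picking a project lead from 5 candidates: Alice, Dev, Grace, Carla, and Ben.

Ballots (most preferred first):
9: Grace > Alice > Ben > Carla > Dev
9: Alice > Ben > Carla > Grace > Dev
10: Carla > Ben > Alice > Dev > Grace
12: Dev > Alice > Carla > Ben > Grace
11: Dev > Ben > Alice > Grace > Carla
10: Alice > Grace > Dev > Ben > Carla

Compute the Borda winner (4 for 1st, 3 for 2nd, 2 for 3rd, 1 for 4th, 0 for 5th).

Alice: 9×3 + 9×4 + 10×2 + 12×3 + 11×2 + 10×4 = 181
Dev: 9×0 + 9×0 + 10×1 + 12×4 + 11×4 + 10×2 = 122
Grace: 9×4 + 9×1 + 10×0 + 12×0 + 11×1 + 10×3 = 86
Carla: 9×1 + 9×2 + 10×4 + 12×2 + 11×0 + 10×0 = 91
Ben: 9×2 + 9×3 + 10×3 + 12×1 + 11×3 + 10×1 = 130

Alice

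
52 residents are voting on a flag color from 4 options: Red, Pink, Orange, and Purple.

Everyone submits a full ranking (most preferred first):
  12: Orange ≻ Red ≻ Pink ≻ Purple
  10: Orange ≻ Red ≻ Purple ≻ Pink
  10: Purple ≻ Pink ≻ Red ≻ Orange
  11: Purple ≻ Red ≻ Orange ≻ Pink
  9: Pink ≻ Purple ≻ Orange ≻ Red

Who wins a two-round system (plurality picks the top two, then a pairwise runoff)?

Purple

Round 1 first-place votes: Red 0, Pink 9, Orange 22, Purple 21. Orange and Purple advance.
Runoff: Orange is ranked above Purple on 22 ballots, Purple above Orange on 30.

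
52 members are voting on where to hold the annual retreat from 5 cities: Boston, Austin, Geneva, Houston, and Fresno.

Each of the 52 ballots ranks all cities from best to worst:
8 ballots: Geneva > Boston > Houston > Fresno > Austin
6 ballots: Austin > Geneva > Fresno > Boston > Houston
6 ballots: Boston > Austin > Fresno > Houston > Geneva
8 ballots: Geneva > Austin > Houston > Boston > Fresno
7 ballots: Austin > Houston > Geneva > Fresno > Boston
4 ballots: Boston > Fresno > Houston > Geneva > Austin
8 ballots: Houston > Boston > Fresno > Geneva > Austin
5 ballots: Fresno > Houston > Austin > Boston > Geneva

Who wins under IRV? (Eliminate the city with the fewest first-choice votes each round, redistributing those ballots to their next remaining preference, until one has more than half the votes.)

Round 1: Boston 10, Austin 13, Geneva 16, Houston 8, Fresno 5. Fresno eliminated.
Round 2: Boston 10, Austin 13, Geneva 16, Houston 13. Boston eliminated.
Round 3: Austin 19, Geneva 16, Houston 17. Geneva eliminated.
Round 4: Austin 27, Houston 25. Austin has a majority (≥27).

Austin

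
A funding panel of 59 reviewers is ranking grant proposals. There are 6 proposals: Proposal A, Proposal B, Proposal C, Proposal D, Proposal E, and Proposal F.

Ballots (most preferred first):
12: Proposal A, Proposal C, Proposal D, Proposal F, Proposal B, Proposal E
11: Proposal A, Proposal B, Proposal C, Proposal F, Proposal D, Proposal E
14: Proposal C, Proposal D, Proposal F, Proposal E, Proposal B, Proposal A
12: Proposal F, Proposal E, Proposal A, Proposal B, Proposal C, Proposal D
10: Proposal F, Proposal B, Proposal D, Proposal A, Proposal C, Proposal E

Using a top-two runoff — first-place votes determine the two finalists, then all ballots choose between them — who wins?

Proposal F

Round 1 first-place votes: Proposal A 23, Proposal B 0, Proposal C 14, Proposal D 0, Proposal E 0, Proposal F 22. Proposal A and Proposal F advance.
Runoff: Proposal A is ranked above Proposal F on 23 ballots, Proposal F above Proposal A on 36.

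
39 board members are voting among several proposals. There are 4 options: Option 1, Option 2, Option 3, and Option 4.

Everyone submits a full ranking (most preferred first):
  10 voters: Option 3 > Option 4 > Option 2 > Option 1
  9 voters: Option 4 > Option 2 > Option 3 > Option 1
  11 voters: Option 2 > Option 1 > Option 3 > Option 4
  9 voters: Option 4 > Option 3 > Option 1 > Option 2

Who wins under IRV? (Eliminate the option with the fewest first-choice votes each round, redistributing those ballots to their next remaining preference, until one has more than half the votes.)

Round 1: Option 1 0, Option 2 11, Option 3 10, Option 4 18. Option 1 eliminated.
Round 2: Option 2 11, Option 3 10, Option 4 18. Option 3 eliminated.
Round 3: Option 2 11, Option 4 28. Option 4 has a majority (≥20).

Option 4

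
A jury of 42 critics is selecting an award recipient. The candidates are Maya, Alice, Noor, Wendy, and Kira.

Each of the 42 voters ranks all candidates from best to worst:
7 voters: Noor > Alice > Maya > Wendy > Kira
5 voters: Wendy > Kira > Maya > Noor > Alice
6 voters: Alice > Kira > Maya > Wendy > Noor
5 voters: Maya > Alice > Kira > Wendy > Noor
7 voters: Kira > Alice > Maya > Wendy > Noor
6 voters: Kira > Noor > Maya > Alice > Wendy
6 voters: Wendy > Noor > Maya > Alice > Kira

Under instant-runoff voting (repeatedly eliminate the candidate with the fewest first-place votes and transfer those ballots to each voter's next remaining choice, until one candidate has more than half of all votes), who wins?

Round 1: Maya 5, Alice 6, Noor 7, Wendy 11, Kira 13. Maya eliminated.
Round 2: Alice 11, Noor 7, Wendy 11, Kira 13. Noor eliminated.
Round 3: Alice 18, Wendy 11, Kira 13. Wendy eliminated.
Round 4: Alice 24, Kira 18. Alice has a majority (≥22).

Alice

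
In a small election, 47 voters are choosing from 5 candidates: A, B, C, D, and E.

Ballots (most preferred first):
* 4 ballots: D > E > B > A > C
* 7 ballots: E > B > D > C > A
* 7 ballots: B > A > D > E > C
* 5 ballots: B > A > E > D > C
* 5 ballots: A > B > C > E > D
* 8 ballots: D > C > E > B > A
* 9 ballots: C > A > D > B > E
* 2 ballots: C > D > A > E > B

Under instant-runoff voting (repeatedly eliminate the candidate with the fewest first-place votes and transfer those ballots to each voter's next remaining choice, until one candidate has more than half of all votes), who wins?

B

Round 1: A 5, B 12, C 11, D 12, E 7. A eliminated.
Round 2: B 17, C 11, D 12, E 7. E eliminated.
Round 3: B 24, C 11, D 12. B has a majority (≥24).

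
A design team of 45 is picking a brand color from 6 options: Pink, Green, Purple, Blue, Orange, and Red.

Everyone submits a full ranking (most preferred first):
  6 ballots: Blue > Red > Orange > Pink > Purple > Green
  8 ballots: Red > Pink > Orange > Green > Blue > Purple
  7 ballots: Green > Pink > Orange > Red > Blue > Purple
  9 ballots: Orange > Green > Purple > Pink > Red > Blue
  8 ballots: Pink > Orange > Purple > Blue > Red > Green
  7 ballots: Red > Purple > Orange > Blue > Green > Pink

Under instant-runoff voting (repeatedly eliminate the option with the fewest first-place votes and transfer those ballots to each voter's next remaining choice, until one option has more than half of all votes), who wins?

Round 1: Pink 8, Green 7, Purple 0, Blue 6, Orange 9, Red 15. Purple eliminated.
Round 2: Pink 8, Green 7, Blue 6, Orange 9, Red 15. Blue eliminated.
Round 3: Pink 8, Green 7, Orange 9, Red 21. Green eliminated.
Round 4: Pink 15, Orange 9, Red 21. Orange eliminated.
Round 5: Pink 24, Red 21. Pink has a majority (≥23).

Pink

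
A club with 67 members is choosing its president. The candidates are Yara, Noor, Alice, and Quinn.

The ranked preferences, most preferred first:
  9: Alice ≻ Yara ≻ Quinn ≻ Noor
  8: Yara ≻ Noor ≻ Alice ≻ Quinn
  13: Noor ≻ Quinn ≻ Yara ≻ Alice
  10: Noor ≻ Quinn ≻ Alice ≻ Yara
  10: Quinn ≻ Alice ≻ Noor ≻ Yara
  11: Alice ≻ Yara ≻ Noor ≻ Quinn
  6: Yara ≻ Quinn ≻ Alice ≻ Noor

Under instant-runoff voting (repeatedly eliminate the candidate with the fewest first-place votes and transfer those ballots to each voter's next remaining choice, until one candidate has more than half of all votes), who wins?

Round 1: Yara 14, Noor 23, Alice 20, Quinn 10. Quinn eliminated.
Round 2: Yara 14, Noor 23, Alice 30. Yara eliminated.
Round 3: Noor 31, Alice 36. Alice has a majority (≥34).

Alice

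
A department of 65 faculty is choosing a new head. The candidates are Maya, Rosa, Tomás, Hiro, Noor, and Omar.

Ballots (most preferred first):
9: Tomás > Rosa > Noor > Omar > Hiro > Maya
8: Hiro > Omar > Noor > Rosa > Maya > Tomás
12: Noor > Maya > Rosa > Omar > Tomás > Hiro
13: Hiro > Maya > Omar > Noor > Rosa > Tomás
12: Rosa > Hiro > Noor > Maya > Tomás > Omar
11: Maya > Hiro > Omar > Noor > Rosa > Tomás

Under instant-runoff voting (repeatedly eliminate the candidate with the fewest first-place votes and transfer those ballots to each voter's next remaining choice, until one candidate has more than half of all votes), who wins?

Rosa

Round 1: Maya 11, Rosa 12, Tomás 9, Hiro 21, Noor 12, Omar 0. Omar eliminated.
Round 2: Maya 11, Rosa 12, Tomás 9, Hiro 21, Noor 12. Tomás eliminated.
Round 3: Maya 11, Rosa 21, Hiro 21, Noor 12. Maya eliminated.
Round 4: Rosa 21, Hiro 32, Noor 12. Noor eliminated.
Round 5: Rosa 33, Hiro 32. Rosa has a majority (≥33).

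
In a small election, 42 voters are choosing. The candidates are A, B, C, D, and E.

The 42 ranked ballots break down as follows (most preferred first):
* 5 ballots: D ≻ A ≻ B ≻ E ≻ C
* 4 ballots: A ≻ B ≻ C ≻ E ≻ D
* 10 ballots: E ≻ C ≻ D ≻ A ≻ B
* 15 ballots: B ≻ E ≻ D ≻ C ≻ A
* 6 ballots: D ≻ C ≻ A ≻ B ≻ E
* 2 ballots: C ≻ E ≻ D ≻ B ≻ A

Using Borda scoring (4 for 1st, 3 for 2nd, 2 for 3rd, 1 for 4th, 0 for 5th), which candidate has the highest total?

A: 5×3 + 4×4 + 10×1 + 15×0 + 6×2 + 2×0 = 53
B: 5×2 + 4×3 + 10×0 + 15×4 + 6×1 + 2×1 = 90
C: 5×0 + 4×2 + 10×3 + 15×1 + 6×3 + 2×4 = 79
D: 5×4 + 4×0 + 10×2 + 15×2 + 6×4 + 2×2 = 98
E: 5×1 + 4×1 + 10×4 + 15×3 + 6×0 + 2×3 = 100

E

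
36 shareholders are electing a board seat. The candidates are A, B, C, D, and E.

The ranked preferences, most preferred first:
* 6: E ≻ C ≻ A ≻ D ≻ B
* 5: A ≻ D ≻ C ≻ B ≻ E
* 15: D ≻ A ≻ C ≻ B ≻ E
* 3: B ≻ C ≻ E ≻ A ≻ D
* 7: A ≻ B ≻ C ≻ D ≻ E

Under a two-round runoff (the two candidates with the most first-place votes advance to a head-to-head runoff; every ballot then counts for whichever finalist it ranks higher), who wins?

A

Round 1 first-place votes: A 12, B 3, C 0, D 15, E 6. D and A advance.
Runoff: D is ranked above A on 15 ballots, A above D on 21.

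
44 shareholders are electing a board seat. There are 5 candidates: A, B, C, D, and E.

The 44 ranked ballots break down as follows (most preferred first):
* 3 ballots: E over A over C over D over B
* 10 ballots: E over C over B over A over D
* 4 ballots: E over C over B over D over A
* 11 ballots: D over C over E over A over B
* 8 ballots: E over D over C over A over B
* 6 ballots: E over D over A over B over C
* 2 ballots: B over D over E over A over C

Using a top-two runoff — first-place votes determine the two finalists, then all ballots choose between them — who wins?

Round 1 first-place votes: A 0, B 2, C 0, D 11, E 31. E and D advance.
Runoff: E is ranked above D on 31 ballots, D above E on 13.

E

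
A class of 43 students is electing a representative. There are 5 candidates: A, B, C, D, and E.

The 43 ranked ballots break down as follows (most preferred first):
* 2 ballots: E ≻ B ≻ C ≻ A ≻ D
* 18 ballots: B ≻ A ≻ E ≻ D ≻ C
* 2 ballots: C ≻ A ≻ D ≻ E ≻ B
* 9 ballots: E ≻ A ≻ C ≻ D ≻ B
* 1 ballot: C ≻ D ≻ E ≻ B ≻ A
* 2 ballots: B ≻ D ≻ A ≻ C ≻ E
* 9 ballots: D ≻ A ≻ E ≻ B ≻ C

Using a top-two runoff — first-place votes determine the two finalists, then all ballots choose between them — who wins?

Round 1 first-place votes: A 0, B 20, C 3, D 9, E 11. B and E advance.
Runoff: B is ranked above E on 20 ballots, E above B on 23.

E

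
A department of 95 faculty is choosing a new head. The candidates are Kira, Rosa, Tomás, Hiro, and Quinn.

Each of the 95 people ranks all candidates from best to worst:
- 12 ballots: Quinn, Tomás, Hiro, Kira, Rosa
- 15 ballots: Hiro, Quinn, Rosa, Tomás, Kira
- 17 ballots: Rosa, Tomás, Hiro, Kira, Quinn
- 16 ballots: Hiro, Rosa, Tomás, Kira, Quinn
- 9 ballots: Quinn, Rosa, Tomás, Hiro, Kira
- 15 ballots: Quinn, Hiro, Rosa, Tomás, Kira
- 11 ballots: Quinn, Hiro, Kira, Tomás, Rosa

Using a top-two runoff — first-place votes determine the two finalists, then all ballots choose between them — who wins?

Round 1 first-place votes: Kira 0, Rosa 17, Tomás 0, Hiro 31, Quinn 47. Quinn and Hiro advance.
Runoff: Quinn is ranked above Hiro on 47 ballots, Hiro above Quinn on 48.

Hiro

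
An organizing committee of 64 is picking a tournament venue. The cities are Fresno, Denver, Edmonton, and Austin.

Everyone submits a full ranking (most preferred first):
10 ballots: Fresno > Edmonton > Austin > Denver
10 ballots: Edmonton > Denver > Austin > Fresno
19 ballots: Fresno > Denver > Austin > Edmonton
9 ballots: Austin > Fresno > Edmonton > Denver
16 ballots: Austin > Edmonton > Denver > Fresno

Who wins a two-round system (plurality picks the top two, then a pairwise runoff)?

Round 1 first-place votes: Fresno 29, Denver 0, Edmonton 10, Austin 25. Fresno and Austin advance.
Runoff: Fresno is ranked above Austin on 29 ballots, Austin above Fresno on 35.

Austin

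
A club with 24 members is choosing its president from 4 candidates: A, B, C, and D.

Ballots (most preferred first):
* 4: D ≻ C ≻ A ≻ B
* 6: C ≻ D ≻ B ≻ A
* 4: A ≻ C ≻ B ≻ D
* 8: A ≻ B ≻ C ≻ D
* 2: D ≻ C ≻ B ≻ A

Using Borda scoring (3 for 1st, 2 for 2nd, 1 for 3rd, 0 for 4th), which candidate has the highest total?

A: 4×1 + 6×0 + 4×3 + 8×3 + 2×0 = 40
B: 4×0 + 6×1 + 4×1 + 8×2 + 2×1 = 28
C: 4×2 + 6×3 + 4×2 + 8×1 + 2×2 = 46
D: 4×3 + 6×2 + 4×0 + 8×0 + 2×3 = 30

C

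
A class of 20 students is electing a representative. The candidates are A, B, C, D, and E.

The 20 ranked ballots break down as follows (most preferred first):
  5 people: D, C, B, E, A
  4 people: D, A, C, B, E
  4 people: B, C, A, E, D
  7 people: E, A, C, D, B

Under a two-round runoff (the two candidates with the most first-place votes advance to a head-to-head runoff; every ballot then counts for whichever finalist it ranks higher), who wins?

Round 1 first-place votes: A 0, B 4, C 0, D 9, E 7. D and E advance.
Runoff: D is ranked above E on 9 ballots, E above D on 11.

E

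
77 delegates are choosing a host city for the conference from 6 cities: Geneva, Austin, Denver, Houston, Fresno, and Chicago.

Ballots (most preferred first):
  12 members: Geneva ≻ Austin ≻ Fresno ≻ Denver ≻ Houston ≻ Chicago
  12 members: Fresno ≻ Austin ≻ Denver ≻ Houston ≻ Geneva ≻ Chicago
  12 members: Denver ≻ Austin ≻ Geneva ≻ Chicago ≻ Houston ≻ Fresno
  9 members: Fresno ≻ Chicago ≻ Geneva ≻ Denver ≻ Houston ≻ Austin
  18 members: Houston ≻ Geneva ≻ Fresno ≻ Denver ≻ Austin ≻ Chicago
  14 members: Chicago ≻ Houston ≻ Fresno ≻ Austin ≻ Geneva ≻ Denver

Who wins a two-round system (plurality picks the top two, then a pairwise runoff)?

Round 1 first-place votes: Geneva 12, Austin 0, Denver 12, Houston 18, Fresno 21, Chicago 14. Fresno and Houston advance.
Runoff: Fresno is ranked above Houston on 33 ballots, Houston above Fresno on 44.

Houston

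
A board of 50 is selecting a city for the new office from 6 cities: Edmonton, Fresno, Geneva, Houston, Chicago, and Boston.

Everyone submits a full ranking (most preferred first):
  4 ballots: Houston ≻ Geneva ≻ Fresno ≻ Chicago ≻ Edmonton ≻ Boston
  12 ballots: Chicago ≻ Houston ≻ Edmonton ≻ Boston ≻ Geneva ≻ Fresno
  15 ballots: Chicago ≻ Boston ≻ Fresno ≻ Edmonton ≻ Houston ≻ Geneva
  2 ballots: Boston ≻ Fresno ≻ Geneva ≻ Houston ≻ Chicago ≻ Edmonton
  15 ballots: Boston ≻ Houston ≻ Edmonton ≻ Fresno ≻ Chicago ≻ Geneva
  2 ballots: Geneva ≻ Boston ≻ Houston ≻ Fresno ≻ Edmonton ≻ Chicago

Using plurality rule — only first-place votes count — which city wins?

First-place votes: Edmonton 0, Fresno 0, Geneva 2, Houston 4, Chicago 27, Boston 17.

Chicago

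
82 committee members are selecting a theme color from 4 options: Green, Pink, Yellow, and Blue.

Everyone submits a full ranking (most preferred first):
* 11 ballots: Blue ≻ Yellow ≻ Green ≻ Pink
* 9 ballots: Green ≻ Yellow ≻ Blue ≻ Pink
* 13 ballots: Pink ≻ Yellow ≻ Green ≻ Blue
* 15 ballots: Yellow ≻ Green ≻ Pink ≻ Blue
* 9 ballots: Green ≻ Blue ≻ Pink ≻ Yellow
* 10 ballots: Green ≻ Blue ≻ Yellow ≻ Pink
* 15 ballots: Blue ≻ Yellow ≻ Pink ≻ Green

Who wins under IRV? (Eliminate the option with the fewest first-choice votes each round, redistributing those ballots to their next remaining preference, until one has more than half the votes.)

Yellow

Round 1: Green 28, Pink 13, Yellow 15, Blue 26. Pink eliminated.
Round 2: Green 28, Yellow 28, Blue 26. Blue eliminated.
Round 3: Green 28, Yellow 54. Yellow has a majority (≥42).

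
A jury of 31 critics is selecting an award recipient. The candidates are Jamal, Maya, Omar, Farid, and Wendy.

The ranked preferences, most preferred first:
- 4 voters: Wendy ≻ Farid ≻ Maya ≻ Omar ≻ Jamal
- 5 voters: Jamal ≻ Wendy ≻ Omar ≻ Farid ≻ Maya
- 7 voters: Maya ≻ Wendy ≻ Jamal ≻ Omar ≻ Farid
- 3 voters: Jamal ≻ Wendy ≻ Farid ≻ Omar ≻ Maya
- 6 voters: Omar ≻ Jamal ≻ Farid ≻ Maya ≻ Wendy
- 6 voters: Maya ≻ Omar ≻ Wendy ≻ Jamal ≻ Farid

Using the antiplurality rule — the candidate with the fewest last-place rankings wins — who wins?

Omar

Last-place votes: Jamal 4, Maya 8, Omar 0, Farid 13, Wendy 6.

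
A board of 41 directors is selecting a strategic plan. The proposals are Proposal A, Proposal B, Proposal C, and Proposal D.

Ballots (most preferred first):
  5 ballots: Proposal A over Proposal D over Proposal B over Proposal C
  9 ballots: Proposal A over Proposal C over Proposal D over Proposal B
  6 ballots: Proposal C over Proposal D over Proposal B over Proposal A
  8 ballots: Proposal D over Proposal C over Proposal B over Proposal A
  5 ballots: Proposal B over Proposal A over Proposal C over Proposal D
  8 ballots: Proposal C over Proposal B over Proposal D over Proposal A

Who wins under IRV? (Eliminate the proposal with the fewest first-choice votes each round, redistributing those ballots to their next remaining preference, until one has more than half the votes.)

Round 1: Proposal A 14, Proposal B 5, Proposal C 14, Proposal D 8. Proposal B eliminated.
Round 2: Proposal A 19, Proposal C 14, Proposal D 8. Proposal D eliminated.
Round 3: Proposal A 19, Proposal C 22. Proposal C has a majority (≥21).

Proposal C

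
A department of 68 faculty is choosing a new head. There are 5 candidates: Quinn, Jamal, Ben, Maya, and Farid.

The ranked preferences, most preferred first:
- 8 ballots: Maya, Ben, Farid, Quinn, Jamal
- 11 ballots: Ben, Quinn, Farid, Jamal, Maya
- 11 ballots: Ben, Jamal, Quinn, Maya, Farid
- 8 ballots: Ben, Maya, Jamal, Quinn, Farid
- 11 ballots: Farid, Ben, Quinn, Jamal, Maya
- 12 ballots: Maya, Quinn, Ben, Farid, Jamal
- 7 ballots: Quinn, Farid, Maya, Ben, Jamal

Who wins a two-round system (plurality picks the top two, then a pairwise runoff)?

Ben

Round 1 first-place votes: Quinn 7, Jamal 0, Ben 30, Maya 20, Farid 11. Ben and Maya advance.
Runoff: Ben is ranked above Maya on 41 ballots, Maya above Ben on 27.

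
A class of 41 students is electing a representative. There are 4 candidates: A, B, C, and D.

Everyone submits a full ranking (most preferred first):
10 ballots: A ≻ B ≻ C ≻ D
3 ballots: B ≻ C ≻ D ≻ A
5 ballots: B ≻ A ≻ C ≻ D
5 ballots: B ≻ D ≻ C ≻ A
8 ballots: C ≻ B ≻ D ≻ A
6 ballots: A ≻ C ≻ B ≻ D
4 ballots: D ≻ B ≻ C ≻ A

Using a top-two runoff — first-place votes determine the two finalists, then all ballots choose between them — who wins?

Round 1 first-place votes: A 16, B 13, C 8, D 4. A and B advance.
Runoff: A is ranked above B on 16 ballots, B above A on 25.

B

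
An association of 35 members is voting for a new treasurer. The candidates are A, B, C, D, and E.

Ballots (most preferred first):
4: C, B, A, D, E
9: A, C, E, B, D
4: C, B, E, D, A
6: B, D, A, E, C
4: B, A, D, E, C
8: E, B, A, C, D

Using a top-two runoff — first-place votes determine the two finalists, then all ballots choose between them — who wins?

Round 1 first-place votes: A 9, B 10, C 8, D 0, E 8. B and A advance.
Runoff: B is ranked above A on 26 ballots, A above B on 9.

B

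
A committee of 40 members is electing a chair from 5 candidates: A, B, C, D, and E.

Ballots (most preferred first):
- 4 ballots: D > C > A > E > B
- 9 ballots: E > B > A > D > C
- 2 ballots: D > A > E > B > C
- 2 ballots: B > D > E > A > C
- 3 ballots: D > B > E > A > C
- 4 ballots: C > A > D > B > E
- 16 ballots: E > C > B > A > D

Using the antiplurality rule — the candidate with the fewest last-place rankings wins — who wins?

A

Last-place votes: A 0, B 4, C 16, D 16, E 4.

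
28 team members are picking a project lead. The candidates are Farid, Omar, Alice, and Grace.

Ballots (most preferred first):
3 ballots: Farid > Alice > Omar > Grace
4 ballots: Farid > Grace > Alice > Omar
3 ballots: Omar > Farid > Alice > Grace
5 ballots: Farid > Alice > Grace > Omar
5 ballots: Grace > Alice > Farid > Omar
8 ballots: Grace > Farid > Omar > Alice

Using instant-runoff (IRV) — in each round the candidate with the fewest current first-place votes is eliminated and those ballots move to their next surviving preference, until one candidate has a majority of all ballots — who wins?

Round 1: Farid 12, Omar 3, Alice 0, Grace 13. Alice eliminated.
Round 2: Farid 12, Omar 3, Grace 13. Omar eliminated.
Round 3: Farid 15, Grace 13. Farid has a majority (≥15).

Farid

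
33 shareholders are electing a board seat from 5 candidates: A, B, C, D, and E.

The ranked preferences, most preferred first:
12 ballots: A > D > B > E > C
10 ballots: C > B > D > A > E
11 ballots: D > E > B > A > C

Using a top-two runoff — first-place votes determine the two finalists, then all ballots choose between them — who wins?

Round 1 first-place votes: A 12, B 0, C 10, D 11, E 0. A and D advance.
Runoff: A is ranked above D on 12 ballots, D above A on 21.

D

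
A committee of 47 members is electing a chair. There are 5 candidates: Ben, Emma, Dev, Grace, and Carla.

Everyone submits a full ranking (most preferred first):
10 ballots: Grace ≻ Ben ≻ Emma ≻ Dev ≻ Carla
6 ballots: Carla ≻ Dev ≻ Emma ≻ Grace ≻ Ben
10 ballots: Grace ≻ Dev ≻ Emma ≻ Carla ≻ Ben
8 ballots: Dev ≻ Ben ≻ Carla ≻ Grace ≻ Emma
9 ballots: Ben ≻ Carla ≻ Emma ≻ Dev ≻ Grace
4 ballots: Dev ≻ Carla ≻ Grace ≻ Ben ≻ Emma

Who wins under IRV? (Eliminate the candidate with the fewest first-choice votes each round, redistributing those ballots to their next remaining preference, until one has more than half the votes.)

Round 1: Ben 9, Emma 0, Dev 12, Grace 20, Carla 6. Emma eliminated.
Round 2: Ben 9, Dev 12, Grace 20, Carla 6. Carla eliminated.
Round 3: Ben 9, Dev 18, Grace 20. Ben eliminated.
Round 4: Dev 27, Grace 20. Dev has a majority (≥24).

Dev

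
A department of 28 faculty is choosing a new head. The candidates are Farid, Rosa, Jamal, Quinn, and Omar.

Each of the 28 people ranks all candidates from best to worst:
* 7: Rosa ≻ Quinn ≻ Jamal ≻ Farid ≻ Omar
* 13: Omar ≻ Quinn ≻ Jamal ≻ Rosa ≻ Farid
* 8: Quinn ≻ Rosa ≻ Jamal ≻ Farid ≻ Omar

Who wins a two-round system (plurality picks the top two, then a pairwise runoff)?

Round 1 first-place votes: Farid 0, Rosa 7, Jamal 0, Quinn 8, Omar 13. Omar and Quinn advance.
Runoff: Omar is ranked above Quinn on 13 ballots, Quinn above Omar on 15.

Quinn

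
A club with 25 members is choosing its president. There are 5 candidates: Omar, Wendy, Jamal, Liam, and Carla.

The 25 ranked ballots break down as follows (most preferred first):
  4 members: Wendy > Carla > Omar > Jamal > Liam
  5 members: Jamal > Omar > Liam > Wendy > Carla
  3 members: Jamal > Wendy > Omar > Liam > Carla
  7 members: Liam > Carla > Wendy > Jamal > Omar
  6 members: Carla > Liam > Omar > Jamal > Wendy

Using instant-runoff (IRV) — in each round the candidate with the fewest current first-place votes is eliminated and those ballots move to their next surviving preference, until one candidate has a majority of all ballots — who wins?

Round 1: Omar 0, Wendy 4, Jamal 8, Liam 7, Carla 6. Omar eliminated.
Round 2: Wendy 4, Jamal 8, Liam 7, Carla 6. Wendy eliminated.
Round 3: Jamal 8, Liam 7, Carla 10. Liam eliminated.
Round 4: Jamal 8, Carla 17. Carla has a majority (≥13).

Carla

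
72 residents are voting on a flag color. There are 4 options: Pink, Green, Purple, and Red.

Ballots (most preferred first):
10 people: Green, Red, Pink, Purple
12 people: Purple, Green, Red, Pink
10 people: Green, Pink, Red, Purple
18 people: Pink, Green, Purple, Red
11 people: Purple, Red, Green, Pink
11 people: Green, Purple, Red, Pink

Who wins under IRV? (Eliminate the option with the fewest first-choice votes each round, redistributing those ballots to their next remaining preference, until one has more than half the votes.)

Round 1: Pink 18, Green 31, Purple 23, Red 0. Red eliminated.
Round 2: Pink 18, Green 31, Purple 23. Pink eliminated.
Round 3: Green 49, Purple 23. Green has a majority (≥37).

Green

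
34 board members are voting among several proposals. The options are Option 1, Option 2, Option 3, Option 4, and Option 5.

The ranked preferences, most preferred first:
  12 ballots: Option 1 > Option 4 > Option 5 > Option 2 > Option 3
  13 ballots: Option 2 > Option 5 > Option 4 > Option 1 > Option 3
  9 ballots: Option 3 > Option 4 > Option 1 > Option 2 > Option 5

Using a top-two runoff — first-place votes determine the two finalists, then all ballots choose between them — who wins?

Option 1

Round 1 first-place votes: Option 1 12, Option 2 13, Option 3 9, Option 4 0, Option 5 0. Option 2 and Option 1 advance.
Runoff: Option 2 is ranked above Option 1 on 13 ballots, Option 1 above Option 2 on 21.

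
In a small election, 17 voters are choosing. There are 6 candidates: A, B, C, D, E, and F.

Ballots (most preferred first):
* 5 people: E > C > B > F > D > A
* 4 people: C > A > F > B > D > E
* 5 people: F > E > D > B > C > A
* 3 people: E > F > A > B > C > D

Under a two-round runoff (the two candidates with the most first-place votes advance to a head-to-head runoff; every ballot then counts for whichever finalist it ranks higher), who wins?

F

Round 1 first-place votes: A 0, B 0, C 4, D 0, E 8, F 5. E and F advance.
Runoff: E is ranked above F on 8 ballots, F above E on 9.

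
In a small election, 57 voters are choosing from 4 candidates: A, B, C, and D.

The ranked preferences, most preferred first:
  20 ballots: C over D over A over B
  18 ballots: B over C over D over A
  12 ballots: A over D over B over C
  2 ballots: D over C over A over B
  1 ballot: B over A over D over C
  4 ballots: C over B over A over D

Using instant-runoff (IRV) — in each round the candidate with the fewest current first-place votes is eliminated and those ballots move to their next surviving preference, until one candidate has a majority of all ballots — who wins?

Round 1: A 12, B 19, C 24, D 2. D eliminated.
Round 2: A 12, B 19, C 26. A eliminated.
Round 3: B 31, C 26. B has a majority (≥29).

B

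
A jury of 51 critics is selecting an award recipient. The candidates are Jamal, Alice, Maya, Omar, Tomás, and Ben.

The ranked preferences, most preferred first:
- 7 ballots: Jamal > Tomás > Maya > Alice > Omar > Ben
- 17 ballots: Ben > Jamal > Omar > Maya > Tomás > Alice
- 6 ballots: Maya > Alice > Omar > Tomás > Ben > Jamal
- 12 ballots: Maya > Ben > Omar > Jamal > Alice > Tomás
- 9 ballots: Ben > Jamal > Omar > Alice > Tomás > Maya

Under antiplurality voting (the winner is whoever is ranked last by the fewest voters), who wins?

Omar

Last-place votes: Jamal 6, Alice 17, Maya 9, Omar 0, Tomás 12, Ben 7.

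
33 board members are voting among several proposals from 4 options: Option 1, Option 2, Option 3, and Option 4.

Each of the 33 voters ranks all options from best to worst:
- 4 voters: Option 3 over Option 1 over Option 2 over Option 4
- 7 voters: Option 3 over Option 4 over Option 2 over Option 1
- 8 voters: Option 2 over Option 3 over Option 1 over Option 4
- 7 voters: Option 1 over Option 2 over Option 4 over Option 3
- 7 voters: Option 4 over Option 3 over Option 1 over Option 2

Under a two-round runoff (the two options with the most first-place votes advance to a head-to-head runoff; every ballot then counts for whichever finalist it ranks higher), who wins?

Option 3

Round 1 first-place votes: Option 1 7, Option 2 8, Option 3 11, Option 4 7. Option 3 and Option 2 advance.
Runoff: Option 3 is ranked above Option 2 on 18 ballots, Option 2 above Option 3 on 15.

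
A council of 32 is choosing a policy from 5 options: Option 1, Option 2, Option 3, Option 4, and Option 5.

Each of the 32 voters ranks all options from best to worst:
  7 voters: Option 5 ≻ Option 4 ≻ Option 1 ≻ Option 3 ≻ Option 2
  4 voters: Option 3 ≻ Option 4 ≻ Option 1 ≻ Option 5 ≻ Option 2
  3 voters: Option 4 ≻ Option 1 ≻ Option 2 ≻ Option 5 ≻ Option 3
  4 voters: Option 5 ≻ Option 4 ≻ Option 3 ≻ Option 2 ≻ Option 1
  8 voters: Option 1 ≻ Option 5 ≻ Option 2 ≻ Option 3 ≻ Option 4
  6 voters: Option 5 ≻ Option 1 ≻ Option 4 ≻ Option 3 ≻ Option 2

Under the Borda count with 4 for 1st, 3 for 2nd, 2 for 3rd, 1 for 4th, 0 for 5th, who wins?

Option 5

Option 1: 7×2 + 4×2 + 3×3 + 4×0 + 8×4 + 6×3 = 81
Option 2: 7×0 + 4×0 + 3×2 + 4×1 + 8×2 + 6×0 = 26
Option 3: 7×1 + 4×4 + 3×0 + 4×2 + 8×1 + 6×1 = 45
Option 4: 7×3 + 4×3 + 3×4 + 4×3 + 8×0 + 6×2 = 69
Option 5: 7×4 + 4×1 + 3×1 + 4×4 + 8×3 + 6×4 = 99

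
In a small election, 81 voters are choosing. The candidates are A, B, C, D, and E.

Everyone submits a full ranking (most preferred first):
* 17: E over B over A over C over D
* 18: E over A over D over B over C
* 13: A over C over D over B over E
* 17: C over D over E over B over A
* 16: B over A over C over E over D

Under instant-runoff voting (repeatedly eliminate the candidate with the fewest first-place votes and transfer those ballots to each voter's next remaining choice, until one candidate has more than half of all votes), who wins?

Round 1: A 13, B 16, C 17, D 0, E 35. D eliminated.
Round 2: A 13, B 16, C 17, E 35. A eliminated.
Round 3: B 16, C 30, E 35. B eliminated.
Round 4: C 46, E 35. C has a majority (≥41).

C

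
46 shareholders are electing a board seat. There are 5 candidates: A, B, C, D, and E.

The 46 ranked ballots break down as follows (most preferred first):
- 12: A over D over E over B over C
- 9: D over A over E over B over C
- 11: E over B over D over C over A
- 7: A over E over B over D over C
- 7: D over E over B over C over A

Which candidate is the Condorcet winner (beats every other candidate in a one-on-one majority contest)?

D

D vs A: 27–19
D vs B: 28–18
D vs C: 46–0
D vs E: 28–18
D beats every other candidate.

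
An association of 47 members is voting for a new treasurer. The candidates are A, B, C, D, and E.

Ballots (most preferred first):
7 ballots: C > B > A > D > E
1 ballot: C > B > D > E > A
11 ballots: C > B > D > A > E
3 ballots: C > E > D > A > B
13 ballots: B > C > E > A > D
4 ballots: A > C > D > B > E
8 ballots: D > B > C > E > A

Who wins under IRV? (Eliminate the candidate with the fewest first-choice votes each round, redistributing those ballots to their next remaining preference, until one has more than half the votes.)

C

Round 1: A 4, B 13, C 22, D 8, E 0. E eliminated.
Round 2: A 4, B 13, C 22, D 8. A eliminated.
Round 3: B 13, C 26, D 8. C has a majority (≥24).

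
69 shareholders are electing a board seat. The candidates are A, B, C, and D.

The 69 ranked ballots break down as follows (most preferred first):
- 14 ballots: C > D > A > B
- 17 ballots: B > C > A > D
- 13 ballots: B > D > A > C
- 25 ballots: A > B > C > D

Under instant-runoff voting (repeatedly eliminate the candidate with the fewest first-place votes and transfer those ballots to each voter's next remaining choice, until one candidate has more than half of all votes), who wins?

A

Round 1: A 25, B 30, C 14, D 0. D eliminated.
Round 2: A 25, B 30, C 14. C eliminated.
Round 3: A 39, B 30. A has a majority (≥35).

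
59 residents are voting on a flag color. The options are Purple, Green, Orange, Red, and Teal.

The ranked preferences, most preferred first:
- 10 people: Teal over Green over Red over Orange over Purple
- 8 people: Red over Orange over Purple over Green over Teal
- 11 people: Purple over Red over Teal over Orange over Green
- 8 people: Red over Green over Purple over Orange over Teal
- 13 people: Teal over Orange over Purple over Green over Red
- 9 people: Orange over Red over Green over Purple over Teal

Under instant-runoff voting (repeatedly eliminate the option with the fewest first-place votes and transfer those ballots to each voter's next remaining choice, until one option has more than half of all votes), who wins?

Red

Round 1: Purple 11, Green 0, Orange 9, Red 16, Teal 23. Green eliminated.
Round 2: Purple 11, Orange 9, Red 16, Teal 23. Orange eliminated.
Round 3: Purple 11, Red 25, Teal 23. Purple eliminated.
Round 4: Red 36, Teal 23. Red has a majority (≥30).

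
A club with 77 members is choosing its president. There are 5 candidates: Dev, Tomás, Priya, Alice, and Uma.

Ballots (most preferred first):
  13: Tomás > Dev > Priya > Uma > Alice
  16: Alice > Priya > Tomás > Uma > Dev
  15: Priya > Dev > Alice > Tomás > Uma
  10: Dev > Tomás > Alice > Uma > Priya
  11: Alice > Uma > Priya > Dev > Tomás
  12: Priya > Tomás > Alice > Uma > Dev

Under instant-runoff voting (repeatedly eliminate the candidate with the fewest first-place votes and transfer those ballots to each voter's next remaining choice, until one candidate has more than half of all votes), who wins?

Priya

Round 1: Dev 10, Tomás 13, Priya 27, Alice 27, Uma 0. Uma eliminated.
Round 2: Dev 10, Tomás 13, Priya 27, Alice 27. Dev eliminated.
Round 3: Tomás 23, Priya 27, Alice 27. Tomás eliminated.
Round 4: Priya 40, Alice 37. Priya has a majority (≥39).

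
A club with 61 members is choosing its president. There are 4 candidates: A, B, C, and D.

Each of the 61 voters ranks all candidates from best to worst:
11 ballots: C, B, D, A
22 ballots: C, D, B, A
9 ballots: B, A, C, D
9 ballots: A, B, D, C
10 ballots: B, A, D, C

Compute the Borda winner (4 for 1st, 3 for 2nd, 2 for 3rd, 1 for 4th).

A: 11×1 + 22×1 + 9×3 + 9×4 + 10×3 = 126
B: 11×3 + 22×2 + 9×4 + 9×3 + 10×4 = 180
C: 11×4 + 22×4 + 9×2 + 9×1 + 10×1 = 169
D: 11×2 + 22×3 + 9×1 + 9×2 + 10×2 = 135

B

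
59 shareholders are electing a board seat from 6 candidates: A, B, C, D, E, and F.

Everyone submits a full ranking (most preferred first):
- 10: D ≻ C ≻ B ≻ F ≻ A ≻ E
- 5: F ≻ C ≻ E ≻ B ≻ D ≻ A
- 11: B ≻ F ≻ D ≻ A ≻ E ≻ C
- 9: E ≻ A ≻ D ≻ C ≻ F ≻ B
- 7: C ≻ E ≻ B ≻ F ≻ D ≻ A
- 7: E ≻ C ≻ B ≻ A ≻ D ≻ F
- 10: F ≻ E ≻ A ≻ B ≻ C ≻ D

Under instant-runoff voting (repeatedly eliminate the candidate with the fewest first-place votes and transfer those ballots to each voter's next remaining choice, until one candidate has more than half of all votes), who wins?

E

Round 1: A 0, B 11, C 7, D 10, E 16, F 15. A eliminated.
Round 2: B 11, C 7, D 10, E 16, F 15. C eliminated.
Round 3: B 11, D 10, E 23, F 15. D eliminated.
Round 4: B 21, E 23, F 15. F eliminated.
Round 5: B 21, E 38. E has a majority (≥30).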